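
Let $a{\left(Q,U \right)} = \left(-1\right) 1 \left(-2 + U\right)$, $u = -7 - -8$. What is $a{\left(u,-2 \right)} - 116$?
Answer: $-112$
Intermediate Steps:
$u = 1$ ($u = -7 + 8 = 1$)
$a{\left(Q,U \right)} = 2 - U$ ($a{\left(Q,U \right)} = - (-2 + U) = 2 - U$)
$a{\left(u,-2 \right)} - 116 = \left(2 - -2\right) - 116 = \left(2 + 2\right) - 116 = 4 - 116 = -112$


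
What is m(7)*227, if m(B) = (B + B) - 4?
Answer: 2270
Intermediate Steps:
m(B) = -4 + 2*B (m(B) = 2*B - 4 = -4 + 2*B)
m(7)*227 = (-4 + 2*7)*227 = (-4 + 14)*227 = 10*227 = 2270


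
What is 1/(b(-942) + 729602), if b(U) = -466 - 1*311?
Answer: 1/728825 ≈ 1.3721e-6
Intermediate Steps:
b(U) = -777 (b(U) = -466 - 311 = -777)
1/(b(-942) + 729602) = 1/(-777 + 729602) = 1/728825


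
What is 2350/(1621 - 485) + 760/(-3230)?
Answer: 17703/9656 ≈ 1.8334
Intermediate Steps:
2350/(1621 - 485) + 760/(-3230) = 2350/1136 + 760*(-1/3230) = 2350*(1/1136) - 4/17 = 1175/568 - 4/17 = 17703/9656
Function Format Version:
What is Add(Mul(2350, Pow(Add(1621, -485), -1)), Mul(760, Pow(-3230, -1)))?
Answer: Rational(17703, 9656) ≈ 1.8334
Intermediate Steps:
Add(Mul(2350, Pow(Add(1621, -485), -1)), Mul(760, Pow(-3230, -1))) = Add(Mul(2350, Pow(1136, -1)), Mul(760, Rational(-1, 3230))) = Add(Mul(2350, Rational(1, 1136)), Rational(-4, 17)) = Add(Rational(1175, 568), Rational(-4, 17)) = Rational(17703, 9656)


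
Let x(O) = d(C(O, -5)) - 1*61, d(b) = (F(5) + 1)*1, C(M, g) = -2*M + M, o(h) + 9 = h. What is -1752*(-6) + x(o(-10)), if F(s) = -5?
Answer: 10447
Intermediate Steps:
o(h) = -9 + h
C(M, g) = -M
d(b) = -4 (d(b) = (-5 + 1)*1 = -4*1 = -4)
x(O) = -65 (x(O) = -4 - 1*61 = -4 - 61 = -65)
-1752*(-6) + x(o(-10)) = -1752*(-6) - 65 = 10512 - 65 = 10447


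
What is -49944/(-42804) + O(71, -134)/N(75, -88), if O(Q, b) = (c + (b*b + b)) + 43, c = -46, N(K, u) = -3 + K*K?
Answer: 28986379/6684558 ≈ 4.3363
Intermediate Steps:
N(K, u) = -3 + K²
O(Q, b) = -3 + b + b² (O(Q, b) = (-46 + (b*b + b)) + 43 = (-46 + (b² + b)) + 43 = (-46 + (b + b²)) + 43 = (-46 + b + b²) + 43 = -3 + b + b²)
-49944/(-42804) + O(71, -134)/N(75, -88) = -49944/(-42804) + (-3 - 134 + (-134)²)/(-3 + 75²) = -49944*(-1/42804) + (-3 - 134 + 17956)/(-3 + 5625) = 4162/3567 + 17819/5622 = 28986379/6684558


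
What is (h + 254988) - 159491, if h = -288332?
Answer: -192835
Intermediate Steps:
(h + 254988) - 159491 = (-288332 + 254988) - 159491 = -33344 - 159491 = -192835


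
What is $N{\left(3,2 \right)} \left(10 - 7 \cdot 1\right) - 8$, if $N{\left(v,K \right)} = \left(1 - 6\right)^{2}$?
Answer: $67$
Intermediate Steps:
$N{\left(v,K \right)} = 25$ ($N{\left(v,K \right)} = \left(1 - 6\right)^{2} = \left(-5\right)^{2} = 25$)
$N{\left(3,2 \right)} \left(10 - 7 \cdot 1\right) - 8 = 25 \left(10 - 7 \cdot 1\right) - 8 = 25 \left(10 - 7\right) - 8 = 25 \cdot 3 - 8 = 75 - 8 = 67$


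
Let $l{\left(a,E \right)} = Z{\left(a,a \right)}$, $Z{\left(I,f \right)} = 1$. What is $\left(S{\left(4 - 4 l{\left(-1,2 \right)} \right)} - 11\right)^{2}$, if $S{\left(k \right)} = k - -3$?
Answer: $64$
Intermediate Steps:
$l{\left(a,E \right)} = 1$
$S{\left(k \right)} = 3 + k$ ($S{\left(k \right)} = k + 3 = 3 + k$)
$\left(S{\left(4 - 4 l{\left(-1,2 \right)} \right)} - 11\right)^{2} = \left(\left(3 + \left(4 - 4\right)\right) - 11\right)^{2} = \left(\left(3 + 0\right) - 11\right)^{2} = \left(3 - 11\right)^{2} = \left(-8\right)^{2} = 64$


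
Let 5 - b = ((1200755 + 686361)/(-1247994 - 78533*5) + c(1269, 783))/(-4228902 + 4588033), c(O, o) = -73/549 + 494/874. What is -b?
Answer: -1617386234309275/323477117523621 ≈ -5.0000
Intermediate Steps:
c(O, o) = 5458/12627 (c(O, o) = -73*1/549 + 494*(1/874) = -73/549 + 13/23 = 5458/12627)
b = 1617386234309275/323477117523621 (b = 5 - ((1200755 + 686361)/(-1247994 - 78533*5) + 5458/12627)/(-4228902 + 4588033) = 5 - (1887116/(-1247994 - 392665) + 5458/12627)/359131 = 5 - (1887116/(-1640659) + 5458/12627)/359131 = 5 - (1887116*(-1/1640659) + 5458/12627)/359131 = 5 - (-1887116/1640659 + 5458/12627)/359131 = 5 - (-646691170)/(900721791*359131) = 5 - 1*(-646691170/323477117523621) = 5 + 646691170/323477117523621 = 1617386234309275/323477117523621 ≈ 5.0000)
-b = -1*1617386234309275/323477117523621 = -1617386234309275/323477117523621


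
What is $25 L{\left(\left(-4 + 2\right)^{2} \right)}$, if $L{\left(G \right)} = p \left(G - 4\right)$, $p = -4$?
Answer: $0$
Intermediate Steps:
$L{\left(G \right)} = 16 - 4 G$ ($L{\left(G \right)} = - 4 \left(G - 4\right) = - 4 \left(-4 + G\right) = 16 - 4 G$)
$25 L{\left(\left(-4 + 2\right)^{2} \right)} = 25 \left(16 - 4 \left(-4 + 2\right)^{2}\right) = 25 \left(16 - 4 \left(-2\right)^{2}\right) = 25 \left(16 - 16\right) = 25 \cdot 0 = 0$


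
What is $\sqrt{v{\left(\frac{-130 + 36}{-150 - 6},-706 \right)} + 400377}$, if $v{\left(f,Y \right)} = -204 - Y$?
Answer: $\sqrt{400879} \approx 633.15$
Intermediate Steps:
$\sqrt{v{\left(\frac{-130 + 36}{-150 - 6},-706 \right)} + 400377} = \sqrt{\left(-204 - -706\right) + 400377} = \sqrt{\left(-204 + 706\right) + 400377} = \sqrt{502 + 400377} = \sqrt{400879}$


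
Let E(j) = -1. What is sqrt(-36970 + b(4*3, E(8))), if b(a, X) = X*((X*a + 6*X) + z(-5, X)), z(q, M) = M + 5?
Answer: 2*I*sqrt(9239) ≈ 192.24*I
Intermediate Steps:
z(q, M) = 5 + M
b(a, X) = X*(5 + 7*X + X*a) (b(a, X) = X*((X*a + 6*X) + (5 + X)) = X*((6*X + X*a) + (5 + X)) = X*(5 + 7*X + X*a))
sqrt(-36970 + b(4*3, E(8))) = sqrt(-36970 - (5 + 7*(-1) - 4*3)) = sqrt(-36970 - (5 - 7 - 1*12)) = sqrt(-36970 - (5 - 7 - 12)) = sqrt(-36970 - 1*(-14)) = sqrt(-36970 + 14) = sqrt(-36956) = 2*I*sqrt(9239)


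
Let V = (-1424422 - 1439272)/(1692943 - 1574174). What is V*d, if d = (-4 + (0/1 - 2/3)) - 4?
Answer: 74456044/356307 ≈ 208.97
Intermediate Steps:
V = -2863694/118769 ≈ -24.111
d = -26/3 (d = (-4 + (0*1 - 2*⅓)) - 4 = (-4 + (0 - ⅔)) - 4 = (-4 - ⅔) - 4 = -14/3 - 4 = -26/3 ≈ -8.6667)
V*d = -2863694/118769*(-26/3) = 74456044/356307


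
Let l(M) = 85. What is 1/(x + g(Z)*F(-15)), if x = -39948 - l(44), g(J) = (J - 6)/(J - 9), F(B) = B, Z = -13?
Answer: -22/881011 ≈ -2.4971e-5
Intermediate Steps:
g(J) = (-6 + J)/(-9 + J)
x = -40033 (x = -39948 - 1*85 = -39948 - 85 = -40033)
1/(x + g(Z)*F(-15)) = 1/(-40033 + ((-6 - 13)/(-9 - 13))*(-15)) = 1/(-40033 + (-19/(-22))*(-15)) = 1/(-40033 - 1/22*(-19)*(-15)) = 1/(-40033 + (19/22)*(-15)) = 1/(-40033 - 285/22) = 1/(-881011/22) = -22/881011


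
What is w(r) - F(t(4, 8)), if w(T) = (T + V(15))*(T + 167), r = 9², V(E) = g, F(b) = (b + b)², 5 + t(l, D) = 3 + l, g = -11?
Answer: 17344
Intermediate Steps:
t(l, D) = -2 + l (t(l, D) = -5 + (3 + l) = -2 + l)
F(b) = 4*b² (F(b) = (2*b)² = 4*b²)
V(E) = -11
r = 81
w(T) = (-11 + T)*(167 + T) (w(T) = (T - 11)*(T + 167) = (-11 + T)*(167 + T))
w(r) - F(t(4, 8)) = (-1837 + 81² + 156*81) - 4*(-2 + 4)² = (-1837 + 6561 + 12636) - 4*2² = 17360 - 4*4 = 17360 - 1*16 = 17360 - 16 = 17344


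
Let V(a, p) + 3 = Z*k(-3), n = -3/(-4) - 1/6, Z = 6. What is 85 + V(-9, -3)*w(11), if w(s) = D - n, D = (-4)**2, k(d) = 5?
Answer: 2005/4 ≈ 501.25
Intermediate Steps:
D = 16
n = 7/12 (n = -3*(-1/4) - 1*1/6 = 3/4 - 1/6 = 7/12 ≈ 0.58333)
V(a, p) = 27 (V(a, p) = -3 + 6*5 = -3 + 30 = 27)
w(s) = 185/12 (w(s) = 16 - 1*7/12 = 16 - 7/12 = 185/12)
85 + V(-9, -3)*w(11) = 85 + 27*(185/12) = 85 + 1665/4 = 2005/4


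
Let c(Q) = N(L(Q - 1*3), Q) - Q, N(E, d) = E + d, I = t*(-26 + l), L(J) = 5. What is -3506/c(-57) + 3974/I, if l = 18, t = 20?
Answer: -58083/80 ≈ -726.04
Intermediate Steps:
I = -160 (I = 20*(-26 + 18) = 20*(-8) = -160)
c(Q) = 5 (c(Q) = (5 + Q) - Q = 5)
-3506/c(-57) + 3974/I = -3506/5 + 3974/(-160) = -3506*⅕ + 3974*(-1/160) = -3506/5 - 1987/80 = -58083/80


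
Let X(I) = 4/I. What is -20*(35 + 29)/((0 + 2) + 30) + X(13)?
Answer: -516/13 ≈ -39.692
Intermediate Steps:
-20*(35 + 29)/((0 + 2) + 30) + X(13) = -20*(35 + 29)/((0 + 2) + 30) + 4/13 = -1280/(2 + 30) + 4*(1/13) = -1280/32 + 4/13 = -20*2 + 4/13 = -40 + 4/13 = -516/13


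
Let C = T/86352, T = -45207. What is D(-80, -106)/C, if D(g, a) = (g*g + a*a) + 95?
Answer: -510369104/15069 ≈ -33869.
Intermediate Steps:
D(g, a) = 95 + a² + g² (D(g, a) = (g² + a²) + 95 = (a² + g²) + 95 = 95 + a² + g²)
C = -15069/28784 (C = -45207/86352 = -45207*1/86352 = -15069/28784 ≈ -0.52352)
D(-80, -106)/C = (95 + (-106)² + (-80)²)/(-15069/28784) = (95 + 11236 + 6400)*(-28784/15069) = 17731*(-28784/15069) = -510369104/15069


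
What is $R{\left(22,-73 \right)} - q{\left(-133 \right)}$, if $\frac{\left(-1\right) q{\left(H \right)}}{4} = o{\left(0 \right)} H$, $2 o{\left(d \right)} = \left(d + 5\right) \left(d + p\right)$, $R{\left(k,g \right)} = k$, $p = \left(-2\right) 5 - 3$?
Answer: $17312$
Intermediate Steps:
$p = -13$ ($p = -10 - 3 = -13$)
$o{\left(d \right)} = \frac{\left(-13 + d\right) \left(5 + d\right)}{2}$ ($o{\left(d \right)} = \frac{\left(d + 5\right) \left(d - 13\right)}{2} = \frac{\left(5 + d\right) \left(-13 + d\right)}{2} = \frac{\left(-13 + d\right) \left(5 + d\right)}{2}$)
$q{\left(H \right)} = 130 H$ ($q{\left(H \right)} = - 4 \left(- \frac{65}{2} + \frac{0^{2}}{2} - 0\right) H = - 4 \left(- \frac{65}{2} + \frac{1}{2} \cdot 0 + 0\right) H = - 4 \left(- \frac{65}{2} + 0 + 0\right) H = - 4 \left(- \frac{65 H}{2}\right) = 130 H$)
$R{\left(22,-73 \right)} - q{\left(-133 \right)} = 22 - 130 \left(-133\right) = 22 - -17290 = 22 + 17290 = 17312$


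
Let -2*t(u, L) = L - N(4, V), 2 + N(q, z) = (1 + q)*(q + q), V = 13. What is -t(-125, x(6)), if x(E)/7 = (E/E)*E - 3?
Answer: -17/2 ≈ -8.5000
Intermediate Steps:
N(q, z) = -2 + 2*q*(1 + q) (N(q, z) = -2 + (1 + q)*(q + q) = -2 + (1 + q)*(2*q) = -2 + 2*q*(1 + q))
x(E) = -21 + 7*E (x(E) = 7*((E/E)*E - 3) = 7*(1*E - 3) = 7*(E - 3) = 7*(-3 + E) = -21 + 7*E)
t(u, L) = 19 - L/2 (t(u, L) = -(L - (-2 + 2*4 + 2*4²))/2 = -(L - (-2 + 8 + 2*16))/2 = -(L - (-2 + 8 + 32))/2 = -(L - 1*38)/2 = -(L - 38)/2 = -(-38 + L)/2 = 19 - L/2)
-t(-125, x(6)) = -(19 - (-21 + 7*6)/2) = -(19 - (-21 + 42)/2) = -(19 - ½*21) = -(19 - 21/2) = -1*17/2 = -17/2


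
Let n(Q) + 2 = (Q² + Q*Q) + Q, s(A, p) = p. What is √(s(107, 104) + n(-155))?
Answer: 3*√5333 ≈ 219.08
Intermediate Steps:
n(Q) = -2 + Q + 2*Q² (n(Q) = -2 + ((Q² + Q*Q) + Q) = -2 + ((Q² + Q²) + Q) = -2 + (2*Q² + Q) = -2 + (Q + 2*Q²) = -2 + Q + 2*Q²)
√(s(107, 104) + n(-155)) = √(104 + (-2 - 155 + 2*(-155)²)) = √(104 + (-2 - 155 + 2*24025)) = √(104 + (-2 - 155 + 48050)) = √(104 + 47893) = √47997 = 3*√5333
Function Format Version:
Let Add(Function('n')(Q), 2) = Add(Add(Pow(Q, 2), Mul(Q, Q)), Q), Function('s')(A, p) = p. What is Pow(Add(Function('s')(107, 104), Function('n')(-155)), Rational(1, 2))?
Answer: Mul(3, Pow(5333, Rational(1, 2))) ≈ 219.08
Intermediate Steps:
Function('n')(Q) = Add(-2, Q, Mul(2, Pow(Q, 2))) (Function('n')(Q) = Add(-2, Add(Add(Pow(Q, 2), Mul(Q, Q)), Q)) = Add(-2, Add(Add(Pow(Q, 2), Pow(Q, 2)), Q)) = Add(-2, Add(Mul(2, Pow(Q, 2)), Q)) = Add(-2, Add(Q, Mul(2, Pow(Q, 2)))) = Add(-2, Q, Mul(2, Pow(Q, 2))))
Pow(Add(Function('s')(107, 104), Function('n')(-155)), Rational(1, 2)) = Pow(Add(104, Add(-2, -155, Mul(2, Pow(-155, 2)))), Rational(1, 2)) = Pow(Add(104, Add(-2, -155, Mul(2, 24025))), Rational(1, 2)) = Pow(Add(104, Add(-2, -155, 48050)), Rational(1, 2)) = Pow(Add(104, 47893), Rational(1, 2)) = Pow(47997, Rational(1, 2)) = Mul(3, Pow(5333, Rational(1, 2)))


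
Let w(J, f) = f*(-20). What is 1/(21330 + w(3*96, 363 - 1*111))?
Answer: 1/16290 ≈ 6.1387e-5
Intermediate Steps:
w(J, f) = -20*f
1/(21330 + w(3*96, 363 - 1*111)) = 1/(21330 - 20*(363 - 1*111)) = 1/(21330 - 20*(363 - 111)) = 1/(21330 - 20*252) = 1/(21330 - 5040) = 1/16290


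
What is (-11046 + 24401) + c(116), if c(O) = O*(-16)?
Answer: 11499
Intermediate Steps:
c(O) = -16*O
(-11046 + 24401) + c(116) = (-11046 + 24401) - 16*116 = 13355 - 1856 = 11499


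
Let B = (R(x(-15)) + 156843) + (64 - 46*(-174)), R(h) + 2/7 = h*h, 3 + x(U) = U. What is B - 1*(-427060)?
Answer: 4146063/7 ≈ 5.9230e+5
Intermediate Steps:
x(U) = -3 + U
R(h) = -2/7 + h**2 (R(h) = -2/7 + h*h = -2/7 + h**2)
B = 1156643/7 (B = ((-2/7 + (-3 - 15)**2) + 156843) + (64 - 46*(-174)) = ((-2/7 + (-18)**2) + 156843) + (64 + 8004) = ((-2/7 + 324) + 156843) + 8068 = (2266/7 + 156843) + 8068 = 1100167/7 + 8068 = 1156643/7 ≈ 1.6523e+5)
B - 1*(-427060) = 1156643/7 - 1*(-427060) = 1156643/7 + 427060 = 4146063/7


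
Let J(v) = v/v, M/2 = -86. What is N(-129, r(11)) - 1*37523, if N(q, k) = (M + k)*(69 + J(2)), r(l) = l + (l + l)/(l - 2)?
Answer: -437597/9 ≈ -48622.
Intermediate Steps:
M = -172 (M = 2*(-86) = -172)
J(v) = 1
r(l) = l + 2*l/(-2 + l) (r(l) = l + (2*l)/(-2 + l) = l + 2*l/(-2 + l))
N(q, k) = -12040 + 70*k (N(q, k) = (-172 + k)*(69 + 1) = (-172 + k)*70 = -12040 + 70*k)
N(-129, r(11)) - 1*37523 = (-12040 + 70*(11**2/(-2 + 11))) - 1*37523 = (-12040 + 70*(121/9)) - 37523 = (-12040 + 8470/9) - 37523 = -99890/9 - 37523 = -437597/9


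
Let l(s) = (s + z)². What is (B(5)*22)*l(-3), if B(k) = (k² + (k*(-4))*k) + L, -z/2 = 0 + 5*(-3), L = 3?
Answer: -1154736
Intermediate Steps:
z = 30 (z = -2*(0 + 5*(-3)) = -2*(0 - 15) = -2*(-15) = 30)
l(s) = (30 + s)² (l(s) = (s + 30)² = (30 + s)²)
B(k) = 3 - 3*k² (B(k) = (k² + (k*(-4))*k) + 3 = (k² + (-4*k)*k) + 3 = (k² - 4*k²) + 3 = -3*k² + 3 = 3 - 3*k²)
(B(5)*22)*l(-3) = ((3 - 3*5²)*22)*(30 - 3)² = ((3 - 3*25)*22)*27² = ((3 - 75)*22)*729 = -72*22*729 = -1584*729 = -1154736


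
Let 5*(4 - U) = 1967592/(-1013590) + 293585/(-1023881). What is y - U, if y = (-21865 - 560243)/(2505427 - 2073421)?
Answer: -1082174020616942801/186805792191056975 ≈ -5.7930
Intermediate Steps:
y = -97018/72001 (y = -582108/432006 = -582108*1/432006 = -97018/72001 ≈ -1.3475)
U = 11534032870251/2594488856975 (U = 4 - (1967592/(-1013590) + 293585/(-1023881))/5 = 4 - (1967592*(-1/1013590) + 293585*(-1/1023881))/5 = 4 - (-983796/506795 - 293585/1023881)/5 = 4 - ⅕*(-1156077442351/518897771395) = 4 + 1156077442351/2594488856975 = 11534032870251/2594488856975 ≈ 4.4456)
y - U = -97018/72001 - 1*11534032870251/2594488856975 = -97018/72001 - 11534032870251/2594488856975 = -1082174020616942801/186805792191056975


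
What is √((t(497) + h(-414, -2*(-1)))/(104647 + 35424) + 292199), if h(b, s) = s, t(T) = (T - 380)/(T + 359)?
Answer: √1050177530044432236082/59950388 ≈ 540.55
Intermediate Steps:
t(T) = (-380 + T)/(359 + T)
√((t(497) + h(-414, -2*(-1)))/(104647 + 35424) + 292199) = √(((-380 + 497)/(359 + 497) - 2*(-1))/(104647 + 35424) + 292199) = √((117/856 + 2)/140071 + 292199) = √(((1/856)*117 + 2)*(1/140071) + 292199) = √((117/856 + 2)*(1/140071) + 292199) = √((1829/856)*(1/140071) + 292199) = √(1829/119900776 + 292199) = √(35034886848253/119900776) = √1050177530044432236082/59950388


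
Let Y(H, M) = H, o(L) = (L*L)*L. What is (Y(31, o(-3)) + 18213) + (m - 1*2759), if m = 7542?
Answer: 23027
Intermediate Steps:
o(L) = L³ (o(L) = L²*L = L³)
(Y(31, o(-3)) + 18213) + (m - 1*2759) = (31 + 18213) + (7542 - 1*2759) = 18244 + (7542 - 2759) = 18244 + 4783 = 23027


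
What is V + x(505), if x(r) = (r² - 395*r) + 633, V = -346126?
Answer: -289943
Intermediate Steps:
x(r) = 633 + r² - 395*r
V + x(505) = -346126 + (633 + 505² - 395*505) = -346126 + (633 + 255025 - 199475) = -346126 + 56183 = -289943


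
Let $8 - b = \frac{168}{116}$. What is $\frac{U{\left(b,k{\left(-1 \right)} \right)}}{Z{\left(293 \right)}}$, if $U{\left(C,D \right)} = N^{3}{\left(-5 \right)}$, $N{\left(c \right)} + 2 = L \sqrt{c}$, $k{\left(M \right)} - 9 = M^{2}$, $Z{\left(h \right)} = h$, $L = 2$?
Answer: $\frac{112}{293} - \frac{16 i \sqrt{5}}{293} \approx 0.38225 - 0.12211 i$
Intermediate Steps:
$k{\left(M \right)} = 9 + M^{2}$
$N{\left(c \right)} = -2 + 2 \sqrt{c}$
$b = \frac{190}{29}$ ($b = 8 - \frac{168}{116} = 8 - 168 \cdot \frac{1}{116} = 8 - \frac{42}{29} = \frac{190}{29} \approx 6.5517$)
$U{\left(C,D \right)} = \left(-2 + 2 i \sqrt{5}\right)^{3}$ ($U{\left(C,D \right)} = \left(-2 + 2 \sqrt{-5}\right)^{3} = \left(-2 + 2 i \sqrt{5}\right)^{3}$)
$\frac{U{\left(b,k{\left(-1 \right)} \right)}}{Z{\left(293 \right)}} = \frac{112 - 16 i \sqrt{5}}{293} = \left(112 - 16 i \sqrt{5}\right) \frac{1}{293} = \frac{112}{293} - \frac{16 i \sqrt{5}}{293}$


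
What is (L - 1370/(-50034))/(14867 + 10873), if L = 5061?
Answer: 63305861/321968790 ≈ 0.19662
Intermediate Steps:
(L - 1370/(-50034))/(14867 + 10873) = (5061 - 1370/(-50034))/(14867 + 10873) = (5061 - 1370*(-1/50034))/25740 = (5061 + 685/25017)*(1/25740) = (126611722/25017)*(1/25740) = 63305861/321968790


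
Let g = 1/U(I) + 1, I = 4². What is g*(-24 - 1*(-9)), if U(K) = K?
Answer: -255/16 ≈ -15.938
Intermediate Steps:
I = 16
g = 17/16 (g = 1/16 + 1 = 17/16 ≈ 1.0625)
g*(-24 - 1*(-9)) = 17*(-24 - 1*(-9))/16 = 17*(-24 + 9)/16 = (17/16)*(-15) = -255/16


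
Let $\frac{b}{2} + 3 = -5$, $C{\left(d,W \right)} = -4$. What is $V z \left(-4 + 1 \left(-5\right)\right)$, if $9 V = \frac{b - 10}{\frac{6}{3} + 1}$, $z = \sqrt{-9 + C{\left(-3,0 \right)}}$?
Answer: $\frac{26 i \sqrt{13}}{3} \approx 31.248 i$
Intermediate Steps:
$z = i \sqrt{13}$ ($z = \sqrt{-9 - 4} = \sqrt{-13} = i \sqrt{13} \approx 3.6056 i$)
$b = -16$ ($b = -6 + 2 \left(-5\right) = -6 - 10 = -16$)
$V = - \frac{26}{27}$ ($V = \frac{\left(-16 - 10\right) \frac{1}{\frac{6}{3} + 1}}{9} = \frac{\left(-26\right) \frac{1}{6 \cdot \frac{1}{3} + 1}}{9} = \frac{\left(-26\right) \frac{1}{2 + 1}}{9} = \frac{\left(-26\right) \frac{1}{3}}{9} = \frac{1}{9} \left(- \frac{26}{3}\right) = - \frac{26}{27} \approx -0.96296$)
$V z \left(-4 + 1 \left(-5\right)\right) = - \frac{26 i \sqrt{13}}{27} \left(-4 + 1 \left(-5\right)\right) = - \frac{26 i \sqrt{13}}{27} \left(-4 - 5\right) = - \frac{26 i \sqrt{13}}{27} \left(-9\right) = \frac{26 i \sqrt{13}}{3}$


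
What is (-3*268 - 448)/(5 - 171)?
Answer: 626/83 ≈ 7.5422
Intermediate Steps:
(-3*268 - 448)/(5 - 171) = (-804 - 448)/(-166) = -1252*(-1/166) = 626/83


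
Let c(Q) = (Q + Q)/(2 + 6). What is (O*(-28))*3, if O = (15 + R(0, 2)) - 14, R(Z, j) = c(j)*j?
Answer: -168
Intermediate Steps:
c(Q) = Q/4 (c(Q) = (2*Q)/8 = (2*Q)*(1/8) = Q/4)
R(Z, j) = j**2/4 (R(Z, j) = (j/4)*j = j**2/4)
O = 2 (O = (15 + (1/4)*2**2) - 14 = (15 + (1/4)*4) - 14 = (15 + 1) - 14 = 16 - 14 = 2)
(O*(-28))*3 = (2*(-28))*3 = -56*3 = -168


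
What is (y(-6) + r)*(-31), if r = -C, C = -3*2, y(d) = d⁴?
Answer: -40362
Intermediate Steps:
C = -6
r = 6 (r = -1*(-6) = 6)
(y(-6) + r)*(-31) = ((-6)⁴ + 6)*(-31) = (1296 + 6)*(-31) = 1302*(-31) = -40362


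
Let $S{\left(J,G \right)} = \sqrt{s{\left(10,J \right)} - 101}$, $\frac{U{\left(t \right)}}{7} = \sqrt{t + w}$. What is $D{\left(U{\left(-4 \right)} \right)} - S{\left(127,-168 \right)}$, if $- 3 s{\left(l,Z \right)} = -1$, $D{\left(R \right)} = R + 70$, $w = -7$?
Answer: $70 + 7 i \sqrt{11} - \frac{i \sqrt{906}}{3} \approx 70.0 + 13.183 i$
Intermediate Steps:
$U{\left(t \right)} = 7 \sqrt{-7 + t}$ ($U{\left(t \right)} = 7 \sqrt{t - 7} = 7 \sqrt{-7 + t}$)
$D{\left(R \right)} = 70 + R$
$s{\left(l,Z \right)} = \frac{1}{3}$ ($s{\left(l,Z \right)} = \left(- \frac{1}{3}\right) \left(-1\right) = \frac{1}{3}$)
$S{\left(J,G \right)} = \frac{i \sqrt{906}}{3}$ ($S{\left(J,G \right)} = \sqrt{\frac{1}{3} - 101} = \sqrt{- \frac{302}{3}} = \frac{i \sqrt{906}}{3}$)
$D{\left(U{\left(-4 \right)} \right)} - S{\left(127,-168 \right)} = \left(70 + 7 \sqrt{-7 - 4}\right) - \frac{i \sqrt{906}}{3} = \left(70 + 7 \sqrt{-11}\right) - \frac{i \sqrt{906}}{3} = \left(70 + 7 i \sqrt{11}\right) - \frac{i \sqrt{906}}{3} = 70 + 7 i \sqrt{11} - \frac{i \sqrt{906}}{3}$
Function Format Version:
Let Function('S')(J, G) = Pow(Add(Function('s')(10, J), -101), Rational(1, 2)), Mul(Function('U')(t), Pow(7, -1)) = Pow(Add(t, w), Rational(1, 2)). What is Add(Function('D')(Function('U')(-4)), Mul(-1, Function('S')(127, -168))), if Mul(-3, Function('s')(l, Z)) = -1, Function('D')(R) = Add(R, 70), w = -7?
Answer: Add(70, Mul(7, I, Pow(11, Rational(1, 2))), Mul(Rational(-1, 3), I, Pow(906, Rational(1, 2)))) ≈ Add(70.000, Mul(13.183, I))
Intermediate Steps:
Function('U')(t) = Mul(7, Pow(Add(-7, t), Rational(1, 2))) (Function('U')(t) = Mul(7, Pow(Add(t, -7), Rational(1, 2))) = Mul(7, Pow(Add(-7, t), Rational(1, 2))))
Function('D')(R) = Add(70, R)
Function('s')(l, Z) = Rational(1, 3) (Function('s')(l, Z) = Mul(Rational(-1, 3), -1) = Rational(1, 3))
Function('S')(J, G) = Mul(Rational(1, 3), I, Pow(906, Rational(1, 2))) (Function('S')(J, G) = Pow(Add(Rational(1, 3), -101), Rational(1, 2)) = Pow(Rational(-302, 3), Rational(1, 2)) = Mul(Rational(1, 3), I, Pow(906, Rational(1, 2))))
Add(Function('D')(Function('U')(-4)), Mul(-1, Function('S')(127, -168))) = Add(Add(70, Mul(7, Pow(Add(-7, -4), Rational(1, 2)))), Mul(-1, Mul(Rational(1, 3), I, Pow(906, Rational(1, 2))))) = Add(Add(70, Mul(7, Pow(-11, Rational(1, 2)))), Mul(Rational(-1, 3), I, Pow(906, Rational(1, 2)))) = Add(Add(70, Mul(7, Mul(I, Pow(11, Rational(1, 2))))), Mul(Rational(-1, 3), I, Pow(906, Rational(1, 2)))) = Add(Add(70, Mul(7, I, Pow(11, Rational(1, 2)))), Mul(Rational(-1, 3), I, Pow(906, Rational(1, 2)))) = Add(70, Mul(7, I, Pow(11, Rational(1, 2))), Mul(Rational(-1, 3), I, Pow(906, Rational(1, 2))))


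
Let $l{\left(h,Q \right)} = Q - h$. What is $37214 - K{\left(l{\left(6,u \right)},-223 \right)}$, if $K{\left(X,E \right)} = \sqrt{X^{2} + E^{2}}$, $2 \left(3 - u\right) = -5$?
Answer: $37214 - \frac{\sqrt{198917}}{2} \approx 36991.0$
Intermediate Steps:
$u = \frac{11}{2}$ ($u = 3 - - \frac{5}{2} = 3 + \frac{5}{2} = \frac{11}{2} \approx 5.5$)
$K{\left(X,E \right)} = \sqrt{E^{2} + X^{2}}$
$37214 - K{\left(l{\left(6,u \right)},-223 \right)} = 37214 - \sqrt{\left(-223\right)^{2} + \left(\frac{11}{2} - 6\right)^{2}} = 37214 - \sqrt{49729 + \left(\frac{11}{2} - 6\right)^{2}} = 37214 - \sqrt{49729 + \left(- \frac{1}{2}\right)^{2}} = 37214 - \sqrt{49729 + \frac{1}{4}} = 37214 - \sqrt{\frac{198917}{4}} = 37214 - \frac{\sqrt{198917}}{2}$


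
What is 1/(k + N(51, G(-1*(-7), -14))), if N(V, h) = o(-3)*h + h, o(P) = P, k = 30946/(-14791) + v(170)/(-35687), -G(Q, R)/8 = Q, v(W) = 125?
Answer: 527846417/58012579927 ≈ 0.0090988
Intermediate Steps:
G(Q, R) = -8*Q
k = -1106218777/527846417 (k = 30946/(-14791) + 125/(-35687) = 30946*(-1/14791) + 125*(-1/35687) = -30946/14791 - 125/35687 = -1106218777/527846417 ≈ -2.0957)
N(V, h) = -2*h (N(V, h) = -3*h + h = -2*h)
1/(k + N(51, G(-1*(-7), -14))) = 1/(-1106218777/527846417 - (-16)*(-1*(-7))) = 1/(-1106218777/527846417 - (-16)*7) = 1/(-1106218777/527846417 - 2*(-56)) = 1/(-1106218777/527846417 + 112) = 1/(58012579927/527846417) = 527846417/58012579927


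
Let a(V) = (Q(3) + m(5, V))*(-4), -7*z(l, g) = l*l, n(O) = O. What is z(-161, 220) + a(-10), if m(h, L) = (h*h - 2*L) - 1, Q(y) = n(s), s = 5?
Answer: -3899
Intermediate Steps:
Q(y) = 5
z(l, g) = -l**2/7 (z(l, g) = -l*l/7 = -l**2/7)
m(h, L) = -1 + h**2 - 2*L (m(h, L) = (h**2 - 2*L) - 1 = -1 + h**2 - 2*L)
a(V) = -116 + 8*V (a(V) = (5 + (-1 + 5**2 - 2*V))*(-4) = (5 + (-1 + 25 - 2*V))*(-4) = (5 + (24 - 2*V))*(-4) = (29 - 2*V)*(-4) = -116 + 8*V)
z(-161, 220) + a(-10) = -1/7*(-161)**2 + (-116 + 8*(-10)) = -1/7*25921 + (-116 - 80) = -3703 - 196 = -3899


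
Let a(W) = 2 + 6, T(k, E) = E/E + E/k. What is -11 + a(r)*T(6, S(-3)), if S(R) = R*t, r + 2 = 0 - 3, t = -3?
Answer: 9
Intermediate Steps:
r = -5 (r = -2 + (0 - 3) = -2 - 3 = -5)
S(R) = -3*R (S(R) = R*(-3) = -3*R)
T(k, E) = 1 + E/k
a(W) = 8
-11 + a(r)*T(6, S(-3)) = -11 + 8*((-3*(-3) + 6)/6) = -11 + 8*((9 + 6)/6) = -11 + 8*((⅙)*15) = -11 + 8*(5/2) = -11 + 20 = 9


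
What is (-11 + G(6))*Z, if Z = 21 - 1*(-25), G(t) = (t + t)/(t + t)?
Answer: -460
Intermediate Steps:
G(t) = 1 (G(t) = (2*t)/((2*t)) = (2*t)*(1/(2*t)) = 1)
Z = 46 (Z = 21 + 25 = 46)
(-11 + G(6))*Z = (-11 + 1)*46 = -10*46 = -460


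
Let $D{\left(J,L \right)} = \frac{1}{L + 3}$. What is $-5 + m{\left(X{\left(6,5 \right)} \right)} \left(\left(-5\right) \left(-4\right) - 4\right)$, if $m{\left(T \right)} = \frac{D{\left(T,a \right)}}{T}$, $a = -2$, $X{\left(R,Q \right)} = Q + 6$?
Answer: $- \frac{39}{11} \approx -3.5455$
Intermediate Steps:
$X{\left(R,Q \right)} = 6 + Q$
$D{\left(J,L \right)} = \frac{1}{3 + L}$
$m{\left(T \right)} = \frac{1}{T}$ ($m{\left(T \right)} = \frac{1}{\left(3 - 2\right) T} = \frac{1}{1 T} = 1 \frac{1}{T} = \frac{1}{T}$)
$-5 + m{\left(X{\left(6,5 \right)} \right)} \left(\left(-5\right) \left(-4\right) - 4\right) = -5 + \frac{\left(-5\right) \left(-4\right) - 4}{6 + 5} = -5 + \frac{20 - 4}{11} = -5 + \frac{1}{11} \cdot 16 = -5 + \frac{16}{11} = - \frac{39}{11}$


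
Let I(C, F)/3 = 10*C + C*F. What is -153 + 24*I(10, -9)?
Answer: 567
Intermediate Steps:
I(C, F) = 30*C + 3*C*F (I(C, F) = 3*(10*C + C*F) = 30*C + 3*C*F)
-153 + 24*I(10, -9) = -153 + 24*(3*10*(10 - 9)) = -153 + 24*(3*10*1) = -153 + 24*30 = -153 + 720 = 567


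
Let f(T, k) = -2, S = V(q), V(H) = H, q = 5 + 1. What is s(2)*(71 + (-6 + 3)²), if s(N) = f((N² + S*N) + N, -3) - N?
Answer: -320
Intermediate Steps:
q = 6
S = 6
s(N) = -2 - N
s(2)*(71 + (-6 + 3)²) = (-2 - 1*2)*(71 + (-6 + 3)²) = (-2 - 2)*(71 + (-3)²) = -4*(71 + 9) = -4*80 = -320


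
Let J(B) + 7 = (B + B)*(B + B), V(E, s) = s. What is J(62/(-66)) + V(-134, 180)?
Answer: 192241/1089 ≈ 176.53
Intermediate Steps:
J(B) = -7 + 4*B² (J(B) = -7 + (B + B)*(B + B) = -7 + (2*B)*(2*B) = -7 + 4*B²)
J(62/(-66)) + V(-134, 180) = (-7 + 4*(62/(-66))²) + 180 = (-7 + 4*(62*(-1/66))²) + 180 = (-7 + 4*(-31/33)²) + 180 = (-7 + 4*(961/1089)) + 180 = (-7 + 3844/1089) + 180 = -3779/1089 + 180 = 192241/1089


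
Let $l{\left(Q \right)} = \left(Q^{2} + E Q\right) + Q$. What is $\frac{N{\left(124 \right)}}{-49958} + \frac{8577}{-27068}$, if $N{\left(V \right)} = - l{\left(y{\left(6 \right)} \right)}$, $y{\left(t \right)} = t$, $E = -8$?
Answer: $- \frac{214326087}{676131572} \approx -0.31699$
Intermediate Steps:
$l{\left(Q \right)} = Q^{2} - 7 Q$ ($l{\left(Q \right)} = \left(Q^{2} - 8 Q\right) + Q = Q^{2} - 7 Q$)
$N{\left(V \right)} = 6$ ($N{\left(V \right)} = - 6 \left(-7 + 6\right) = - 6 \left(-1\right) = \left(-1\right) \left(-6\right) = 6$)
$\frac{N{\left(124 \right)}}{-49958} + \frac{8577}{-27068} = \frac{6}{-49958} + \frac{8577}{-27068} = 6 \left(- \frac{1}{49958}\right) + 8577 \left(- \frac{1}{27068}\right) = - \frac{3}{24979} - \frac{8577}{27068} = - \frac{214326087}{676131572}$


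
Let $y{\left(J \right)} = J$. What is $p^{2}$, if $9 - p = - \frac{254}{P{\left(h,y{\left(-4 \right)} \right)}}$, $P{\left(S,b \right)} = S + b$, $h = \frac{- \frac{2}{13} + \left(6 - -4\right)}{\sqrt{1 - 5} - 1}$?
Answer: $\frac{1273836945}{29181604} - \frac{5892300128 i}{7295401} \approx 43.652 - 807.67 i$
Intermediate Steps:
$h = \frac{128 \left(-1 - 2 i\right)}{65}$ ($h = \frac{\left(-2\right) \frac{1}{13} + \left(6 + 4\right)}{\sqrt{-4} - 1} = \frac{- \frac{2}{13} + 10}{2 i - 1} = \frac{128}{13 \left(-1 + 2 i\right)} = \frac{128 \frac{-1 - 2 i}{5}}{13} = \frac{128 \left(-1 - 2 i\right)}{65} \approx -1.9692 - 3.9385 i$)
$p = 9 + \frac{107315 \left(- \frac{388}{65} + \frac{256 i}{65}\right)}{21608}$ ($p = 9 - - \frac{254}{\left(- \frac{128}{65} - \frac{256 i}{65}\right) - 4} = 9 - - \frac{254}{- \frac{388}{65} - \frac{256 i}{65}} = 9 - - 254 \frac{845 \left(- \frac{388}{65} + \frac{256 i}{65}\right)}{43216} = 9 - - \frac{107315 \left(- \frac{388}{65} + \frac{256 i}{65}\right)}{21608} = 9 + \frac{107315 \left(- \frac{388}{65} + \frac{256 i}{65}\right)}{21608} \approx -20.646 + 19.56 i$)
$p^{2} = \left(- \frac{111529}{5402} + \frac{52832 i}{2701}\right)^{2}$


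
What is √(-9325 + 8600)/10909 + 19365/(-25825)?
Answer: -3873/5165 + 5*I*√29/10909 ≈ -0.74986 + 0.0024682*I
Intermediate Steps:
√(-9325 + 8600)/10909 + 19365/(-25825) = √(-725)*(1/10909) + 19365*(-1/25825) = (5*I*√29)*(1/10909) - 3873/5165 = 5*I*√29/10909 - 3873/5165 = -3873/5165 + 5*I*√29/10909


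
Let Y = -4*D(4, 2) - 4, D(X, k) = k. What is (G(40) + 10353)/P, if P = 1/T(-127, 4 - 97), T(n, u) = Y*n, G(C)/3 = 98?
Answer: 16226028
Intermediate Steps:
G(C) = 294 (G(C) = 3*98 = 294)
Y = -12 (Y = -4*2 - 4 = -8 - 4 = -12)
T(n, u) = -12*n
P = 1/1524 (P = 1/(-12*(-127)) = 1/1524 ≈ 0.00065617)
(G(40) + 10353)/P = (294 + 10353)/(1/1524) = 10647*1524 = 16226028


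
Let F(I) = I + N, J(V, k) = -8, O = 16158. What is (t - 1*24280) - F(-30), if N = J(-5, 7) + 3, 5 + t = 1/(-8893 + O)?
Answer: -176176249/7265 ≈ -24250.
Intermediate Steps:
t = -36324/7265 (t = -5 + 1/(-8893 + 16158) = -5 + 1/7265 = -36324/7265 ≈ -4.9999)
N = -5 (N = -8 + 3 = -5)
F(I) = -5 + I (F(I) = I - 5 = -5 + I)
(t - 1*24280) - F(-30) = (-36324/7265 - 1*24280) - (-5 - 30) = (-36324/7265 - 24280) - 1*(-35) = -176430524/7265 + 35 = -176176249/7265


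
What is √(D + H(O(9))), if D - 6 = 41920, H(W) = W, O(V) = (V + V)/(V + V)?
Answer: √41927 ≈ 204.76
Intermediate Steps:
O(V) = 1 (O(V) = (2*V)/((2*V)) = (2*V)*(1/(2*V)) = 1)
D = 41926 (D = 6 + 41920 = 41926)
√(D + H(O(9))) = √(41926 + 1) = √41927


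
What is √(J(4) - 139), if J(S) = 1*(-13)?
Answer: 2*I*√38 ≈ 12.329*I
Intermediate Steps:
J(S) = -13
√(J(4) - 139) = √(-13 - 139) = √(-152) = 2*I*√38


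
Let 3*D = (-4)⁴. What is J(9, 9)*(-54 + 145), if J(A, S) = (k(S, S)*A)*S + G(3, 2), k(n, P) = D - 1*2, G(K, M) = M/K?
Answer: 1842932/3 ≈ 6.1431e+5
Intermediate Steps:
D = 256/3 (D = (⅓)*(-4)⁴ = (⅓)*256 = 256/3 ≈ 85.333)
k(n, P) = 250/3 (k(n, P) = 256/3 - 1*2 = 256/3 - 2 = 250/3)
J(A, S) = ⅔ + 250*A*S/3 (J(A, S) = (250*A/3)*S + 2/3 = 250*A*S/3 + 2*(⅓) = 250*A*S/3 + ⅔ = ⅔ + 250*A*S/3)
J(9, 9)*(-54 + 145) = (⅔ + (250/3)*9*9)*(-54 + 145) = (⅔ + 6750)*91 = (20252/3)*91 = 1842932/3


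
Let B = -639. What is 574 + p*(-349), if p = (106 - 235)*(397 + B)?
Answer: -10894508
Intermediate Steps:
p = 31218 (p = (106 - 235)*(397 - 639) = -129*(-242) = 31218)
574 + p*(-349) = 574 + 31218*(-349) = 574 - 10895082 = -10894508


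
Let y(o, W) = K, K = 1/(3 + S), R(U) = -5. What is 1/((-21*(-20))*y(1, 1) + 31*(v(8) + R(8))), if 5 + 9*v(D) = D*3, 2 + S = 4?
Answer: -9/50 ≈ -0.18000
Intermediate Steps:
S = 2 (S = -2 + 4 = 2)
K = 1/5 (K = 1/(3 + 2) = 1/5 ≈ 0.20000)
y(o, W) = 1/5
v(D) = -5/9 + D/3 (v(D) = -5/9 + (D*3)/9 = -5/9 + (3*D)/9 = -5/9 + D/3)
1/((-21*(-20))*y(1, 1) + 31*(v(8) + R(8))) = 1/(-21*(-20)*(1/5) + 31*((-5/9 + (1/3)*8) - 5)) = 1/(420*(1/5) + 31*((-5/9 + 8/3) - 5)) = 1/(84 + 31*(19/9 - 5)) = 1/(84 + 31*(-26/9)) = 1/(84 - 806/9) = 1/(-50/9) = -9/50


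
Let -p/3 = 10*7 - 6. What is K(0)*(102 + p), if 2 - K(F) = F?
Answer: -180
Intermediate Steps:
p = -192 (p = -3*(10*7 - 6) = -3*(70 - 6) = -3*64 = -192)
K(F) = 2 - F
K(0)*(102 + p) = (2 - 1*0)*(102 - 192) = (2 + 0)*(-90) = 2*(-90) = -180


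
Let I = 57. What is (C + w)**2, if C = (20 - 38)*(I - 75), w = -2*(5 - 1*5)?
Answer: 104976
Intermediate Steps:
w = 0 (w = -2*(5 - 5) = -2*0 = 0)
C = 324 (C = (20 - 38)*(57 - 75) = -18*(-18) = 324)
(C + w)**2 = (324 + 0)**2 = 324**2 = 104976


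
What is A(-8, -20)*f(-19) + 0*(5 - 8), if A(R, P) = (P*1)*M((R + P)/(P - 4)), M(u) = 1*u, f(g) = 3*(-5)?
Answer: 350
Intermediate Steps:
f(g) = -15
M(u) = u
A(R, P) = P*(P + R)/(-4 + P) (A(R, P) = (P*1)*((R + P)/(P - 4)) = P*((P + R)/(-4 + P)) = P*(P + R)/(-4 + P))
A(-8, -20)*f(-19) + 0*(5 - 8) = -20*(-20 - 8)/(-4 - 20)*(-15) + 0*(5 - 8) = -20*(-28)/(-24)*(-15) + 0*(-3) = -20*(-1/24)*(-28)*(-15) + 0 = -70/3*(-15) + 0 = 350 + 0 = 350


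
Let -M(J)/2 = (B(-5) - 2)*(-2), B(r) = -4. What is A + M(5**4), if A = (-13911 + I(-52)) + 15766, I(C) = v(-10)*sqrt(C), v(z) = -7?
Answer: 1831 - 14*I*sqrt(13) ≈ 1831.0 - 50.478*I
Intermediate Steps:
M(J) = -24 (M(J) = -2*(-4 - 2)*(-2) = -(-12)*(-2) = -2*12 = -24)
I(C) = -7*sqrt(C)
A = 1855 - 14*I*sqrt(13) (A = (-13911 - 14*I*sqrt(13)) + 15766 = 1855 - 14*I*sqrt(13) ≈ 1855.0 - 50.478*I)
A + M(5**4) = (1855 - 14*I*sqrt(13)) - 24 = 1831 - 14*I*sqrt(13)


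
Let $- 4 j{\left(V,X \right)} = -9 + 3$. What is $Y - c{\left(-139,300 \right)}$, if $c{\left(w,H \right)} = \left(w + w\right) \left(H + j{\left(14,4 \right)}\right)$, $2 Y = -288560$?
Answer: $-60463$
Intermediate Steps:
$Y = -144280$ ($Y = \frac{1}{2} \left(-288560\right) = -144280$)
$j{\left(V,X \right)} = \frac{3}{2}$ ($j{\left(V,X \right)} = - \frac{-9 + 3}{4} = \left(- \frac{1}{4}\right) \left(-6\right) = \frac{3}{2}$)
$c{\left(w,H \right)} = 2 w \left(\frac{3}{2} + H\right)$ ($c{\left(w,H \right)} = \left(w + w\right) \left(H + \frac{3}{2}\right) = 2 w \left(\frac{3}{2} + H\right)$)
$Y - c{\left(-139,300 \right)} = -144280 - - 139 \left(3 + 2 \cdot 300\right) = -144280 - - 139 \left(3 + 600\right) = -144280 - \left(-139\right) 603 = -144280 - -83817 = -144280 + 83817 = -60463$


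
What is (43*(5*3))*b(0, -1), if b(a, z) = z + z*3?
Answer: -2580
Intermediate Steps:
b(a, z) = 4*z (b(a, z) = z + 3*z = 4*z)
(43*(5*3))*b(0, -1) = (43*(5*3))*(4*(-1)) = (43*15)*(-4) = 645*(-4) = -2580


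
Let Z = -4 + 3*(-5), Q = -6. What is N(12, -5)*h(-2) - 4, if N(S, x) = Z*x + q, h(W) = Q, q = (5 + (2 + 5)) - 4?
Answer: -622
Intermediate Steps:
q = 8 (q = (5 + 7) - 4 = 12 - 4 = 8)
Z = -19 (Z = -4 - 15 = -19)
h(W) = -6
N(S, x) = 8 - 19*x (N(S, x) = -19*x + 8 = 8 - 19*x)
N(12, -5)*h(-2) - 4 = (8 - 19*(-5))*(-6) - 4 = (8 + 95)*(-6) - 4 = 103*(-6) - 4 = -618 - 4 = -622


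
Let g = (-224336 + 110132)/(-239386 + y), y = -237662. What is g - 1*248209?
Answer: -9867291069/39754 ≈ -2.4821e+5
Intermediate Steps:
g = 9517/39754 (g = (-224336 + 110132)/(-239386 - 237662) = -114204/(-477048) = -114204*(-1/477048) = 9517/39754 ≈ 0.23940)
g - 1*248209 = 9517/39754 - 1*248209 = 9517/39754 - 248209 = -9867291069/39754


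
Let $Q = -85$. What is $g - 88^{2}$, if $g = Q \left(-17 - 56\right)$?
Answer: $-1539$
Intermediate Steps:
$g = 6205$ ($g = - 85 \left(-17 - 56\right) = \left(-85\right) \left(-73\right) = 6205$)
$g - 88^{2} = 6205 - 88^{2} = 6205 - 7744 = -1539$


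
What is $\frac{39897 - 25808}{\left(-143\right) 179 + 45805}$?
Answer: $\frac{14089}{20208} \approx 0.6972$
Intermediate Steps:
$\frac{39897 - 25808}{\left(-143\right) 179 + 45805} = \frac{14089}{-25597 + 45805} = \frac{14089}{20208}$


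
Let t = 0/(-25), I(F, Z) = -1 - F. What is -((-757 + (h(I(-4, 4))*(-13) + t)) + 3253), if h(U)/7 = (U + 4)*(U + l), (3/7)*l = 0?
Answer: -585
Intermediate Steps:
l = 0 (l = (7/3)*0 = 0)
t = 0 (t = 0*(-1/25) = 0)
h(U) = 7*U*(4 + U) (h(U) = 7*((U + 4)*(U + 0)) = 7*((4 + U)*U) = 7*(U*(4 + U)) = 7*U*(4 + U))
-((-757 + (h(I(-4, 4))*(-13) + t)) + 3253) = -((-757 + ((7*(-1 - 1*(-4))*(4 + (-1 - 1*(-4))))*(-13) + 0)) + 3253) = -((-757 + ((7*(-1 + 4)*(4 + (-1 + 4)))*(-13) + 0)) + 3253) = -((-757 + ((7*3*(4 + 3))*(-13) + 0)) + 3253) = -((-757 + ((7*3*7)*(-13) + 0)) + 3253) = -((-757 + (147*(-13) + 0)) + 3253) = -((-757 + (-1911 + 0)) + 3253) = -((-757 - 1911) + 3253) = -(-2668 + 3253) = -1*585 = -585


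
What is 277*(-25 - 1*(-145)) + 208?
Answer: 33448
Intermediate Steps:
277*(-25 - 1*(-145)) + 208 = 277*(-25 + 145) + 208 = 277*120 + 208 = 33240 + 208 = 33448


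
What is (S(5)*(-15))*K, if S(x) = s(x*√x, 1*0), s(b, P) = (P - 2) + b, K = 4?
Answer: 120 - 300*√5 ≈ -550.82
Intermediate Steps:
s(b, P) = -2 + P + b (s(b, P) = (-2 + P) + b = -2 + P + b)
S(x) = -2 + x^(3/2) (S(x) = -2 + 1*0 + x*√x = -2 + 0 + x^(3/2) = -2 + x^(3/2))
(S(5)*(-15))*K = ((-2 + 5^(3/2))*(-15))*4 = ((-2 + 5*√5)*(-15))*4 = (30 - 75*√5)*4 = 120 - 300*√5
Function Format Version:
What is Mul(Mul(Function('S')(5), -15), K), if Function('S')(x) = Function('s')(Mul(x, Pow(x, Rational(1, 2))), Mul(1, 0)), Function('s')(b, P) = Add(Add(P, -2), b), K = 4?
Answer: Add(120, Mul(-300, Pow(5, Rational(1, 2)))) ≈ -550.82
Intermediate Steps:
Function('s')(b, P) = Add(-2, P, b) (Function('s')(b, P) = Add(Add(-2, P), b) = Add(-2, P, b))
Function('S')(x) = Add(-2, Pow(x, Rational(3, 2))) (Function('S')(x) = Add(-2, Mul(1, 0), Mul(x, Pow(x, Rational(1, 2)))) = Add(-2, 0, Pow(x, Rational(3, 2))) = Add(-2, Pow(x, Rational(3, 2))))
Mul(Mul(Function('S')(5), -15), K) = Mul(Mul(Add(-2, Pow(5, Rational(3, 2))), -15), 4) = Mul(Mul(Add(-2, Mul(5, Pow(5, Rational(1, 2)))), -15), 4) = Mul(Add(30, Mul(-75, Pow(5, Rational(1, 2)))), 4) = Add(120, Mul(-300, Pow(5, Rational(1, 2))))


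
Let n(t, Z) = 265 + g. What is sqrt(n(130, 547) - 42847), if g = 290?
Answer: 2*I*sqrt(10573) ≈ 205.65*I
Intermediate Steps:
n(t, Z) = 555 (n(t, Z) = 265 + 290 = 555)
sqrt(n(130, 547) - 42847) = sqrt(555 - 42847) = sqrt(-42292) = 2*I*sqrt(10573)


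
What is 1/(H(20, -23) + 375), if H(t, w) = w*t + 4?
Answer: -1/81 ≈ -0.012346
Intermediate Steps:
H(t, w) = 4 + t*w (H(t, w) = t*w + 4 = 4 + t*w)
1/(H(20, -23) + 375) = 1/((4 + 20*(-23)) + 375) = 1/((4 - 460) + 375) = 1/(-456 + 375) = 1/(-81) = -1/81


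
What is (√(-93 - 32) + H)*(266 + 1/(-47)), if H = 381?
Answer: 4762881/47 + 62505*I*√5/47 ≈ 1.0134e+5 + 2973.7*I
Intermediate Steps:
(√(-93 - 32) + H)*(266 + 1/(-47)) = (√(-93 - 32) + 381)*(266 + 1/(-47)) = (√(-125) + 381)*(266 - 1/47) = (5*I*√5 + 381)*(12501/47) = (381 + 5*I*√5)*(12501/47) = 4762881/47 + 62505*I*√5/47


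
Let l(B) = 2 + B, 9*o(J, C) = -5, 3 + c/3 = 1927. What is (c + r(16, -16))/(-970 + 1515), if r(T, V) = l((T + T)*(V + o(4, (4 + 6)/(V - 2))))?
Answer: 47198/4905 ≈ 9.6224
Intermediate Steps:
c = 5772 (c = -9 + 3*1927 = -9 + 5781 = 5772)
o(J, C) = -5/9 (o(J, C) = (⅑)*(-5) = -5/9)
r(T, V) = 2 + 2*T*(-5/9 + V) (r(T, V) = 2 + (T + T)*(V - 5/9) = 2 + (2*T)*(-5/9 + V) = 2 + 2*T*(-5/9 + V))
(c + r(16, -16))/(-970 + 1515) = (5772 + (2 + (2/9)*16*(-5 + 9*(-16))))/(-970 + 1515) = (5772 + (2 + (2/9)*16*(-5 - 144)))/545 = (5772 + (2 + (2/9)*16*(-149)))*(1/545) = (5772 + (2 - 4768/9))*(1/545) = (5772 - 4750/9)*(1/545) = (47198/9)*(1/545) = 47198/4905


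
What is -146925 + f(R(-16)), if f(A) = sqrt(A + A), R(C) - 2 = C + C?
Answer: -146925 + 2*I*sqrt(15) ≈ -1.4693e+5 + 7.746*I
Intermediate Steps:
R(C) = 2 + 2*C (R(C) = 2 + (C + C) = 2 + 2*C)
f(A) = sqrt(2)*sqrt(A) (f(A) = sqrt(2*A) = sqrt(2)*sqrt(A))
-146925 + f(R(-16)) = -146925 + sqrt(2)*sqrt(2 + 2*(-16)) = -146925 + sqrt(2)*sqrt(2 - 32) = -146925 + sqrt(2)*sqrt(-30) = -146925 + sqrt(2)*(I*sqrt(30)) = -146925 + 2*I*sqrt(15)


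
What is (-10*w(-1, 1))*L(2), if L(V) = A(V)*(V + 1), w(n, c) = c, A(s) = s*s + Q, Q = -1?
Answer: -90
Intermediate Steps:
A(s) = -1 + s**2 (A(s) = s*s - 1 = s**2 - 1 = -1 + s**2)
L(V) = (1 + V)*(-1 + V**2) (L(V) = (-1 + V**2)*(V + 1) = (-1 + V**2)*(1 + V) = (1 + V)*(-1 + V**2))
(-10*w(-1, 1))*L(2) = (-10*1)*((1 + 2)*(-1 + 2**2)) = -30*(-1 + 4) = -30*3 = -10*9 = -90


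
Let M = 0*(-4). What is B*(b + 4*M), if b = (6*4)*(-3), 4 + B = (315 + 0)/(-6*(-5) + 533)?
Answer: 139464/563 ≈ 247.72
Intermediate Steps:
B = -1937/563 (B = -4 + (315 + 0)/(-6*(-5) + 533) = -4 + 315/(30 + 533) = -4 + 315/563 = -1937/563 ≈ -3.4405)
M = 0
b = -72 (b = 24*(-3) = -72)
B*(b + 4*M) = -1937*(-72 + 4*0)/563 = -1937*(-72 + 0)/563 = -1937/563*(-72) = 139464/563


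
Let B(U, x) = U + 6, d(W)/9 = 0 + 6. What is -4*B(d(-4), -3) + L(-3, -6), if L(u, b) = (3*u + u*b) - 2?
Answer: -233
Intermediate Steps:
L(u, b) = -2 + 3*u + b*u (L(u, b) = (3*u + b*u) - 2 = -2 + 3*u + b*u)
d(W) = 54 (d(W) = 9*(0 + 6) = 9*6 = 54)
B(U, x) = 6 + U
-4*B(d(-4), -3) + L(-3, -6) = -4*(6 + 54) + (-2 + 3*(-3) - 6*(-3)) = -4*60 + (-2 - 9 + 18) = -240 + 7 = -233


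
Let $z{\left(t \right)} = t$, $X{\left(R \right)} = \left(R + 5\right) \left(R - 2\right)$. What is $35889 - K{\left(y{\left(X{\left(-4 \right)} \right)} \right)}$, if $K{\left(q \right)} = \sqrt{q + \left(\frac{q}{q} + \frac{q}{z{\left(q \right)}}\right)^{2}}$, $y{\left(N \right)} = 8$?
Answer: $35889 - 2 \sqrt{3} \approx 35886.0$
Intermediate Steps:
$X{\left(R \right)} = \left(-2 + R\right) \left(5 + R\right)$ ($X{\left(R \right)} = \left(5 + R\right) \left(-2 + R\right) = \left(-2 + R\right) \left(5 + R\right)$)
$K{\left(q \right)} = \sqrt{4 + q}$ ($K{\left(q \right)} = \sqrt{q + \left(\frac{q}{q} + \frac{q}{q}\right)^{2}} = \sqrt{q + \left(1 + 1\right)^{2}} = \sqrt{q + 2^{2}} = \sqrt{q + 4} = \sqrt{4 + q}$)
$35889 - K{\left(y{\left(X{\left(-4 \right)} \right)} \right)} = 35889 - \sqrt{4 + 8} = 35889 - \sqrt{12} = 35889 - 2 \sqrt{3}$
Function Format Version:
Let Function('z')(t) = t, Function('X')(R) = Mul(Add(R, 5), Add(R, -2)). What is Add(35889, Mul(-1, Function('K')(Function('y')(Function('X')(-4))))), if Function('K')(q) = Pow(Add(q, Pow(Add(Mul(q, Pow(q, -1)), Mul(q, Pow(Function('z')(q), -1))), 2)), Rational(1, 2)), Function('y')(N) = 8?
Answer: Add(35889, Mul(-2, Pow(3, Rational(1, 2)))) ≈ 35886.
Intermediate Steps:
Function('X')(R) = Mul(Add(-2, R), Add(5, R)) (Function('X')(R) = Mul(Add(5, R), Add(-2, R)) = Mul(Add(-2, R), Add(5, R)))
Function('K')(q) = Pow(Add(4, q), Rational(1, 2)) (Function('K')(q) = Pow(Add(q, Pow(Add(Mul(q, Pow(q, -1)), Mul(q, Pow(q, -1))), 2)), Rational(1, 2)) = Pow(Add(q, Pow(Add(1, 1), 2)), Rational(1, 2)) = Pow(Add(q, Pow(2, 2)), Rational(1, 2)) = Pow(Add(q, 4), Rational(1, 2)) = Pow(Add(4, q), Rational(1, 2)))
Add(35889, Mul(-1, Function('K')(Function('y')(Function('X')(-4))))) = Add(35889, Mul(-1, Pow(Add(4, 8), Rational(1, 2)))) = Add(35889, Mul(-1, Pow(12, Rational(1, 2)))) = Add(35889, Mul(-1, Mul(2, Pow(3, Rational(1, 2))))) = Add(35889, Mul(-2, Pow(3, Rational(1, 2))))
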